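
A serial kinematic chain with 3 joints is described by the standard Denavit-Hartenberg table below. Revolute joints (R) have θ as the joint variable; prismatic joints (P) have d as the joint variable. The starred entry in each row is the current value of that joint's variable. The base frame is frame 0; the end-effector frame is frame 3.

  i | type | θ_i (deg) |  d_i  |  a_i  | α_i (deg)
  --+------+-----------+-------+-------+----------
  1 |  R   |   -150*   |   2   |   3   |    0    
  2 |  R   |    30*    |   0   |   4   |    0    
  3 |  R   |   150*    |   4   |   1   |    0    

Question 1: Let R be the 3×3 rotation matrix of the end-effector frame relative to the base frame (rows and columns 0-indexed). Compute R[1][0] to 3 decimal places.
End-effector x-axis (col 0 of R) = (0.8660,0.5000,0.0000)
R[1][0] = 0.5000

0.500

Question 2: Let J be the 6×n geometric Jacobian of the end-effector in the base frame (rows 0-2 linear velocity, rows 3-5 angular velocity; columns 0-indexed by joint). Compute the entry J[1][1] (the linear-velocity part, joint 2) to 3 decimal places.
axis z_1 = (0.0000,0.0000,1.0000); lever o_n−o_1 = (-1.1340,-2.9641,4.0000)
cross product → J_v[:, 1] = (2.9641,-1.1340,0.0000)
J_ω[:, 1] = z_1
entry J[1][1] = -1.1340

-1.134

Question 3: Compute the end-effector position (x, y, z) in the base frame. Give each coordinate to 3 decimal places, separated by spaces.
-3.732 -4.464 6.000

after link 1: o_1 = (-2.5981, -1.5000, 2.0000)
after link 2: o_2 = (-4.5981, -4.9641, 2.0000)
after link 3: o_3 = (-3.7321, -4.4641, 6.0000)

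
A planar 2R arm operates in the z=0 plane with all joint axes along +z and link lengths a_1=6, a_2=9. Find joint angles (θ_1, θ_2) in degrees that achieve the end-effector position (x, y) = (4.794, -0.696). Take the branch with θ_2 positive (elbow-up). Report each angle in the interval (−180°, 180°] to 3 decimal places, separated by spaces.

cos θ_2 = (23.4669−6²−9²)/(2·6·9) = -0.8660; θ_2 = 150.0026° (elbow-up)
β = atan2(-0.6960,4.7940) = -8.2606°; ψ = atan2(4.4997,-1.7944) = 111.7418°
θ_1 = β − ψ = -120.0023°

-120.002 150.003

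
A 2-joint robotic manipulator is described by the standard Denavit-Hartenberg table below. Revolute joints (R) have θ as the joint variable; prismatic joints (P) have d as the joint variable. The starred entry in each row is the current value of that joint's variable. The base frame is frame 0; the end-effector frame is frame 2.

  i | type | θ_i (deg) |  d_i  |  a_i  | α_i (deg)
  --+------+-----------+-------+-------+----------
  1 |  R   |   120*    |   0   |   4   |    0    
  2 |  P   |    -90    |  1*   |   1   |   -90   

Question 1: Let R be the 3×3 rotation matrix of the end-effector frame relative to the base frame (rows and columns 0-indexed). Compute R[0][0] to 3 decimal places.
End-effector x-axis (col 0 of R) = (0.8660,0.5000,0.0000)
R[0][0] = 0.8660

0.866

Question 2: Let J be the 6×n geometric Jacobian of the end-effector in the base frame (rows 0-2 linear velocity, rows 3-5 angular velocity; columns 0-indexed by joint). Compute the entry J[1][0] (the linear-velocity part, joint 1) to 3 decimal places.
-1.134

axis z_0 = ẑ; lever o_n−o_0 = (-1.1340,3.9641,1.0000)
cross product → J_v[:, 0] = (-3.9641,-1.1340,0.0000)
J_ω[:, 0] = z_0
entry J[1][0] = -1.1340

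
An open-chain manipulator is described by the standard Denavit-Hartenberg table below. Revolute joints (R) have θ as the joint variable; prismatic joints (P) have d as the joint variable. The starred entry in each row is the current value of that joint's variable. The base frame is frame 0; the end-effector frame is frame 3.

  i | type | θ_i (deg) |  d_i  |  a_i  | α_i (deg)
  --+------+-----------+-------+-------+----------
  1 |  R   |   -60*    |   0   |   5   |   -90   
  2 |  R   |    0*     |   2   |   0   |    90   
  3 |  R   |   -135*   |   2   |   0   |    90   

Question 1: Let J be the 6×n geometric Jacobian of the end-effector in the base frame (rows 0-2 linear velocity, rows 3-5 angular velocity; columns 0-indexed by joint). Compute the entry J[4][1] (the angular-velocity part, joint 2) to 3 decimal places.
axis z_1 = (0.8660,0.5000,0.0000); lever o_n−o_1 = (1.7321,1.0000,2.0000)
cross product → J_v[:, 1] = (1.0000,-1.7321,-0.0000)
J_ω[:, 1] = z_1
entry J[4][1] = 0.5000

0.500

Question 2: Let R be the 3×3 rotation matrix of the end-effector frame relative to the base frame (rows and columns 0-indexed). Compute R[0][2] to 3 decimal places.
End-effector z-axis (col 2 of R) = (0.2588,0.9659,0.0000)
R[0][2] = 0.2588

0.259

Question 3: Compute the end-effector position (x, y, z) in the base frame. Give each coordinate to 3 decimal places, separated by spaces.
4.232 -3.330 2.000

after link 1: o_1 = (2.5000, -4.3301, 0.0000)
after link 2: o_2 = (4.2321, -3.3301, 0.0000)
after link 3: o_3 = (4.2321, -3.3301, 2.0000)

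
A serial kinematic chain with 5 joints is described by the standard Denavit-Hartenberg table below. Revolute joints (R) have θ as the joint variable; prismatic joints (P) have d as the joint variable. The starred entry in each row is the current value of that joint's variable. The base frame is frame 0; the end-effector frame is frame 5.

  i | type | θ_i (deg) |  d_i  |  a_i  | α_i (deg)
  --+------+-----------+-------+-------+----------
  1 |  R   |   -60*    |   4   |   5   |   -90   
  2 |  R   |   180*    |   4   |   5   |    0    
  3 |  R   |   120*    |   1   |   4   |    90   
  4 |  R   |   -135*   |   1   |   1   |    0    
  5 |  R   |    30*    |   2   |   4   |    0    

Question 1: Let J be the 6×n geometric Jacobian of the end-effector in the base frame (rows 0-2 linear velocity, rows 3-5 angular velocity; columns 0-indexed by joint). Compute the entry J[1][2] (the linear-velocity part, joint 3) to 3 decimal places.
axis z_2 = (0.8660,0.5000,0.0000); lever o_n−o_2 = (-3.8270,-0.5130,3.4552)
cross product → J_v[:, 2] = (1.7276,-2.9923,1.4693)
J_ω[:, 2] = z_2
entry J[1][2] = -2.9923

-2.992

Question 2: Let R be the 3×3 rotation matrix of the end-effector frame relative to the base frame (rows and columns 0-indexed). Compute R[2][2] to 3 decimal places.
0.500

End-effector z-axis (col 2 of R) = (-0.4330,0.7500,0.5000)
R[2][2] = 0.5000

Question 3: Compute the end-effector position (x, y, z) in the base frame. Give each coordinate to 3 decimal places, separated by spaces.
after link 1: o_1 = (2.5000, -4.3301, 4.0000)
after link 2: o_2 = (3.4641, 2.0000, 4.0000)
after link 3: o_3 = (5.3301, 0.7679, 7.4641)
after link 4: o_4 = (4.1080, 1.4706, 7.3517)
after link 5: o_5 = (-0.3629, 1.4870, 7.4552)

-0.363 1.487 7.455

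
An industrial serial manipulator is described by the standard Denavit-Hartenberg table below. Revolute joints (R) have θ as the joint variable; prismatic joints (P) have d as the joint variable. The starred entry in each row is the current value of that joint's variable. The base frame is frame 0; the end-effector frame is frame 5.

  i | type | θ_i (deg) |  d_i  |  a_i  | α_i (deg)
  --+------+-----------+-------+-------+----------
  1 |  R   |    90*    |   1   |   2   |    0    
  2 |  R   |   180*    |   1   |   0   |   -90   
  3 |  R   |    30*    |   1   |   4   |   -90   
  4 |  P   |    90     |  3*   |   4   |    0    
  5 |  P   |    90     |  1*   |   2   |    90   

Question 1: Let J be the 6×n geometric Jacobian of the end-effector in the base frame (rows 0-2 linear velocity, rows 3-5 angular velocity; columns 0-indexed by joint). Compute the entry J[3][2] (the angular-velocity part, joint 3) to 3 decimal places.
1.000

axis z_2 = (1.0000,-0.0000,0.0000); lever o_n−o_2 = (-3.0000,0.2679,-4.4641)
cross product → J_v[:, 2] = (0.0000,4.4641,0.2679)
J_ω[:, 2] = z_2
entry J[3][2] = 1.0000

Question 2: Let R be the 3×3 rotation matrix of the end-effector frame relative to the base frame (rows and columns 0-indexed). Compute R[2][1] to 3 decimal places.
End-effector y-axis (col 1 of R) = (0.0000,0.5000,-0.8660)
R[2][1] = -0.8660

-0.866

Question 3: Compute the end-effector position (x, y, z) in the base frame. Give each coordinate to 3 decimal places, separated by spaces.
after link 1: o_1 = (0.0000, 2.0000, 1.0000)
after link 2: o_2 = (0.0000, 2.0000, 2.0000)
after link 3: o_3 = (1.0000, -1.4641, 0.0000)
after link 4: o_4 = (-3.0000, 0.0359, -2.5981)
after link 5: o_5 = (-3.0000, 2.2679, -2.4641)

-3.000 2.268 -2.464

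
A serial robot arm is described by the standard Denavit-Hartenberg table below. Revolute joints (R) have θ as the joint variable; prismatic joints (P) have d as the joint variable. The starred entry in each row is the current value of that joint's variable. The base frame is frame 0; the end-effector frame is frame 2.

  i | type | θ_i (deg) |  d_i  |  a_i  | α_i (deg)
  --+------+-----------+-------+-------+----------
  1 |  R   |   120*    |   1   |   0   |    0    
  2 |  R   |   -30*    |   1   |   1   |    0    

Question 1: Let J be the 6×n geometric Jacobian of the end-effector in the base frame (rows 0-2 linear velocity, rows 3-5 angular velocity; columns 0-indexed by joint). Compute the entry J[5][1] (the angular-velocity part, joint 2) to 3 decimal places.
1.000

axis z_1 = (0.0000,0.0000,1.0000); lever o_n−o_1 = (0.0000,1.0000,1.0000)
cross product → J_v[:, 1] = (-1.0000,0.0000,0.0000)
J_ω[:, 1] = z_1
entry J[5][1] = 1.0000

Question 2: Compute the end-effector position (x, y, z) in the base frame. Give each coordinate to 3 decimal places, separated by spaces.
after link 1: o_1 = (0.0000, 0.0000, 1.0000)
after link 2: o_2 = (0.0000, 1.0000, 2.0000)

0.000 1.000 2.000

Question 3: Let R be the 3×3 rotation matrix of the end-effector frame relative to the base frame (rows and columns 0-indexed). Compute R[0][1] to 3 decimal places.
End-effector y-axis (col 1 of R) = (-1.0000,0.0000,0.0000)
R[0][1] = -1.0000

-1.000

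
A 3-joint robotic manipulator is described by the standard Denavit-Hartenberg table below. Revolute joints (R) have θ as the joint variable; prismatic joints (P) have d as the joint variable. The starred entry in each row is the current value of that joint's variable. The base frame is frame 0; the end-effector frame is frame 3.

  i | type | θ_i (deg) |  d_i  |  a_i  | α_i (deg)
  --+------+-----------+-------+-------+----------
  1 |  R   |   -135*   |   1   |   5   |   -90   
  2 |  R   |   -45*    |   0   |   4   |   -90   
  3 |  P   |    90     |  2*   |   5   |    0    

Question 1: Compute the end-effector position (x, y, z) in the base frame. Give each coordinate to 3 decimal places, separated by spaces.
after link 1: o_1 = (-3.5355, -3.5355, 1.0000)
after link 2: o_2 = (-5.5355, -5.5355, 3.8284)
after link 3: o_3 = (-10.0711, -3.0000, 2.4142)

-10.071 -3.000 2.414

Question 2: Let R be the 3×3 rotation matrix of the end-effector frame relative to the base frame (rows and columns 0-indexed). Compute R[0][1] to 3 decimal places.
End-effector y-axis (col 1 of R) = (0.5000,0.5000,-0.7071)
R[0][1] = 0.5000

0.500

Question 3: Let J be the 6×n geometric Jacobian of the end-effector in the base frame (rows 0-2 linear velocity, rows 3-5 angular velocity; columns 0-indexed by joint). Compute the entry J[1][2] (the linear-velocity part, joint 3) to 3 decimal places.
-0.500

prismatic axis z_2 = (-0.5000,-0.5000,-0.7071)
J_v[:, 2] = z_2; J_ω[:, 2] = (0,0,0)
entry J[1][2] = -0.5000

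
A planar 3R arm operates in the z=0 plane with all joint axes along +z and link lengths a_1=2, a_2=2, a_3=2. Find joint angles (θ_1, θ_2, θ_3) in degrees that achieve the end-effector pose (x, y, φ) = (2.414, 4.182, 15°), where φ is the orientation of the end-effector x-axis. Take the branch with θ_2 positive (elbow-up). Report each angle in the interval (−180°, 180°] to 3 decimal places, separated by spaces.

wrist centre = target − a_3·(cos φ, sin φ) = (0.4821, 3.6644)
cos θ_2 = (13.6600−2²−2²)/(2·2·2) = 0.7075; θ_2 = 44.9680° (elbow-up)
β = atan2(3.6644,0.4821) = 82.5042°; ψ = atan2(1.4134,3.4150) = 22.4840°
θ_1 = β − ψ = 60.0202°
θ_3 = φ − θ_1 − θ_2 = -89.9882° (wrapped to (-180°,180°])

60.020 44.968 -89.988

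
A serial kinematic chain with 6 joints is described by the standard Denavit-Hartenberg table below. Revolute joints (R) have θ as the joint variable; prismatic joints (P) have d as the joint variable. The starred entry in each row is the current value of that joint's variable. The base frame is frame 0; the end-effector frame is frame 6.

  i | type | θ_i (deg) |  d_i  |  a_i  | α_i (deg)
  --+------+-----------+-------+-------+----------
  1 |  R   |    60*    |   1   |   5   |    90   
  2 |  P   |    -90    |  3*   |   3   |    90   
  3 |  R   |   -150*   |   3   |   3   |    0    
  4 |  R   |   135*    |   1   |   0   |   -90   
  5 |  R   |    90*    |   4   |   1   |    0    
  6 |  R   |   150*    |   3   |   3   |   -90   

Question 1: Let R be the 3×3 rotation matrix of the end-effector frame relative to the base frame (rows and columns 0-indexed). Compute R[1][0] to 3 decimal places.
-0.815

End-effector x-axis (col 0 of R) = (-0.3209,-0.8147,0.4830)
R[1][0] = -0.8147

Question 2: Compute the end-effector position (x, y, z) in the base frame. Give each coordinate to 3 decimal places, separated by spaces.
after link 1: o_1 = (2.5000, 4.3301, 1.0000)
after link 2: o_2 = (5.0981, 2.8301, -2.0000)
after link 3: o_3 = (2.2990, 0.9821, 0.5981)
after link 4: o_4 = (1.7990, 0.1160, 0.5981)
after link 5: o_5 = (5.6451, -0.9498, -0.4372)
after link 6: o_6 = (7.1918, -4.8428, 0.2352)

7.192 -4.843 0.235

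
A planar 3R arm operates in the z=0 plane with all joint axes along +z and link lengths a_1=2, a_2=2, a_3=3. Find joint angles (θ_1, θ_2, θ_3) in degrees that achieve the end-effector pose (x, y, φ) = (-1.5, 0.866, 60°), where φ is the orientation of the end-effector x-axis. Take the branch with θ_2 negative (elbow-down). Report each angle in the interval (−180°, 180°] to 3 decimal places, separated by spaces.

-120.000 -59.999 -120.001

wrist centre = target − a_3·(cos φ, sin φ) = (-3.0000, -1.7321)
cos θ_2 = (12.0001−2²−2²)/(2·2·2) = 0.5000; θ_2 = -59.9993° (elbow-down)
β = atan2(-1.7321,-3.0000) = -149.9996°; ψ = atan2(-1.7320,3.0000) = -29.9996°
θ_1 = β − ψ = -120.0000°
θ_3 = φ − θ_1 − θ_2 = -120.0007° (wrapped to (-180°,180°])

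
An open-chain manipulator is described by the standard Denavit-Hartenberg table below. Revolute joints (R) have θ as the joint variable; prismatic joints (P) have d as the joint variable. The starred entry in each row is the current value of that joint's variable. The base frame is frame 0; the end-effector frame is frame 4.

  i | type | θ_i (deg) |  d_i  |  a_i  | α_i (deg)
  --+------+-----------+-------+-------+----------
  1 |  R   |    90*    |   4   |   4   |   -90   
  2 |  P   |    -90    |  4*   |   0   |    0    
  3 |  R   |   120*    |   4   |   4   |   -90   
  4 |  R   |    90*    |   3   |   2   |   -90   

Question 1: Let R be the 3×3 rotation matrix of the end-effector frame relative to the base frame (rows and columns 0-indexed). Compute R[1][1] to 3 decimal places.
0.500

End-effector y-axis (col 1 of R) = (0.0000,0.5000,0.8660)
R[1][1] = 0.5000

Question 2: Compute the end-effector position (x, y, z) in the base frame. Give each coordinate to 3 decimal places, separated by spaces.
after link 1: o_1 = (0.0000, 4.0000, 4.0000)
after link 2: o_2 = (-4.0000, 4.0000, 4.0000)
after link 3: o_3 = (-8.0000, 7.4641, 2.0000)
after link 4: o_4 = (-6.0000, 5.9641, -0.5981)

-6.000 5.964 -0.598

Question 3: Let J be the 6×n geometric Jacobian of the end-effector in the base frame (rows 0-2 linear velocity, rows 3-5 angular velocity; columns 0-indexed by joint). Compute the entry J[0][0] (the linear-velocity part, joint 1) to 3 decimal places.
-5.964

axis z_0 = ẑ; lever o_n−o_0 = (-6.0000,5.9641,-0.5981)
cross product → J_v[:, 0] = (-5.9641,-6.0000,0.0000)
J_ω[:, 0] = z_0
entry J[0][0] = -5.9641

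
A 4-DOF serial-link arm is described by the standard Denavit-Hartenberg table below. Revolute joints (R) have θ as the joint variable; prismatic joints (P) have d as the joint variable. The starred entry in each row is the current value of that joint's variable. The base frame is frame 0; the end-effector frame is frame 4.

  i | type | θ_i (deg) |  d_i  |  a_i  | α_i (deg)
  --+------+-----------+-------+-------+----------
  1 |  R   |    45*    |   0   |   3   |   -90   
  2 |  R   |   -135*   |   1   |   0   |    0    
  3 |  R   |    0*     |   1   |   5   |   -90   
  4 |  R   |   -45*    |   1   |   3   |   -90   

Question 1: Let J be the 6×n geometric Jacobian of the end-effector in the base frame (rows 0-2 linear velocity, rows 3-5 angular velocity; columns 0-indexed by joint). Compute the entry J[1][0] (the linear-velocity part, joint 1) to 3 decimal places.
-3.854

axis z_0 = ẑ; lever o_n−o_0 = (-3.8536,1.9749,5.7426)
cross product → J_v[:, 0] = (-1.9749,-3.8536,0.0000)
J_ω[:, 0] = z_0
entry J[1][0] = -3.8536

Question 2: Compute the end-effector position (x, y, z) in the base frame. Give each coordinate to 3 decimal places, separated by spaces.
-3.854 1.975 5.743

after link 1: o_1 = (2.1213, 2.1213, 0.0000)
after link 2: o_2 = (1.4142, 2.8284, 0.0000)
after link 3: o_3 = (-1.7929, 1.0355, 3.5355)
after link 4: o_4 = (-3.8536, 1.9749, 5.7426)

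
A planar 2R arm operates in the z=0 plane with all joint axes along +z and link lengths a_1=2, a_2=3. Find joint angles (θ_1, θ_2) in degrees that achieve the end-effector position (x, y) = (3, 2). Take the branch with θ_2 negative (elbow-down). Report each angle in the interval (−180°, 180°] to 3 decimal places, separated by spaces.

cos θ_2 = (13.0000−2²−3²)/(2·2·3) = 0.0000; θ_2 = -90.0000° (elbow-down)
β = atan2(2.0000,3.0000) = 33.6901°; ψ = atan2(-3.0000,2.0000) = -56.3099°
θ_1 = β − ψ = 90.0000°

90.000 -90.000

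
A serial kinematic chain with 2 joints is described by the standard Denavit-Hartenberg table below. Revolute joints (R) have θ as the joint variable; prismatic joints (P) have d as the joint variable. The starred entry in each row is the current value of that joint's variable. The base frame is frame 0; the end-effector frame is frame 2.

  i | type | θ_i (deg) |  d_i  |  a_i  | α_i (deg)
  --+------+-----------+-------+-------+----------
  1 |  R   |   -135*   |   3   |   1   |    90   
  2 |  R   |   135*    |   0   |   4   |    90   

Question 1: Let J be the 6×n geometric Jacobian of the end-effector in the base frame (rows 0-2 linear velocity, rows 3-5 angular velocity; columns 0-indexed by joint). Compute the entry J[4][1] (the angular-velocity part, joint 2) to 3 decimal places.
0.707

axis z_1 = (-0.7071,0.7071,0.0000); lever o_n−o_1 = (2.0000,2.0000,2.8284)
cross product → J_v[:, 1] = (2.0000,2.0000,-2.8284)
J_ω[:, 1] = z_1
entry J[4][1] = 0.7071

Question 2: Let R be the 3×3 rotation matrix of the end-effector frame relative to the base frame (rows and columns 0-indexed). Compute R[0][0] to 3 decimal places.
0.500

End-effector x-axis (col 0 of R) = (0.5000,0.5000,0.7071)
R[0][0] = 0.5000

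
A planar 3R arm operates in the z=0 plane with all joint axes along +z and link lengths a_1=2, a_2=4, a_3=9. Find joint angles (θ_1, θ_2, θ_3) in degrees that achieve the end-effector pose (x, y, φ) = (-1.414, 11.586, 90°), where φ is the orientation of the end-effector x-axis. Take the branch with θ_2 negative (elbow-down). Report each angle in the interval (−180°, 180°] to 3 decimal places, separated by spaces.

wrist centre = target − a_3·(cos φ, sin φ) = (-1.4140, 2.5860)
cos θ_2 = (8.6868−2²−4²)/(2·2·4) = -0.7071; θ_2 = -134.9975° (elbow-down)
β = atan2(2.5860,-1.4140) = 118.6694°; ψ = atan2(-2.8286,-0.8283) = -106.3219°
θ_1 = β − ψ = 224.9913°
θ_3 = φ − θ_1 − θ_2 = 0.0061° (wrapped to (-180°,180°])

-135.009 -134.997 0.006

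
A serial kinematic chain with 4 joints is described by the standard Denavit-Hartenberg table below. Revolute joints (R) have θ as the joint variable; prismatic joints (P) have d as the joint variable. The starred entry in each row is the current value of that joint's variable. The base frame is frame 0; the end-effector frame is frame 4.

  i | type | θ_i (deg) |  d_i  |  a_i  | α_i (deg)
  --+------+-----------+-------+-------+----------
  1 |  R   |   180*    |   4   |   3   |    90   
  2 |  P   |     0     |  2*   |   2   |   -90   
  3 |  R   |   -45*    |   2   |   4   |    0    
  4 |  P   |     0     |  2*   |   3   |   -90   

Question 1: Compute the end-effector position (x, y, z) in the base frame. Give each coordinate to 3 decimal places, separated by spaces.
-9.950 6.950 8.000

after link 1: o_1 = (-3.0000, 0.0000, 4.0000)
after link 2: o_2 = (-5.0000, 2.0000, 4.0000)
after link 3: o_3 = (-7.8284, 4.8284, 6.0000)
after link 4: o_4 = (-9.9497, 6.9497, 8.0000)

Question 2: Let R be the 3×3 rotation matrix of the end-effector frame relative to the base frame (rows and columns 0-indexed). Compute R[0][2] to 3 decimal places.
End-effector z-axis (col 2 of R) = (-0.7071,-0.7071,0.0000)
R[0][2] = -0.7071

-0.707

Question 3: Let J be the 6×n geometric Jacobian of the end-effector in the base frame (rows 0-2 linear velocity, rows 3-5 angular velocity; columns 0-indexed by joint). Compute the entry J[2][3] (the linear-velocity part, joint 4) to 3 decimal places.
1.000

prismatic axis z_3 = (0.0000,0.0000,1.0000)
J_v[:, 3] = z_3; J_ω[:, 3] = (0,0,0)
entry J[2][3] = 1.0000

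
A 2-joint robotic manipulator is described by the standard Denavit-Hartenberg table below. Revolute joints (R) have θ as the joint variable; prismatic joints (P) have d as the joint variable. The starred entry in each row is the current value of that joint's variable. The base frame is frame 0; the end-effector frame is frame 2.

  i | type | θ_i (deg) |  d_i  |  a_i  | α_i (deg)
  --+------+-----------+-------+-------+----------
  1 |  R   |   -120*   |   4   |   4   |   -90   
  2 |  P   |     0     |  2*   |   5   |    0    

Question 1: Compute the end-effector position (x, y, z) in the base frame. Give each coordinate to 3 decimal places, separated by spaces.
after link 1: o_1 = (-2.0000, -3.4641, 4.0000)
after link 2: o_2 = (-2.7679, -8.7942, 4.0000)

-2.768 -8.794 4.000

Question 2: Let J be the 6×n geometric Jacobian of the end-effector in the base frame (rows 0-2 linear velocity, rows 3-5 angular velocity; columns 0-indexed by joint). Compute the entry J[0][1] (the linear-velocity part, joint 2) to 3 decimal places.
prismatic axis z_1 = (0.8660,-0.5000,0.0000)
J_v[:, 1] = z_1; J_ω[:, 1] = (0,0,0)
entry J[0][1] = 0.8660

0.866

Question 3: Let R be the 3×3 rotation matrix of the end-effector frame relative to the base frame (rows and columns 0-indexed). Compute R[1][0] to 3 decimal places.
-0.866

End-effector x-axis (col 0 of R) = (-0.5000,-0.8660,0.0000)
R[1][0] = -0.8660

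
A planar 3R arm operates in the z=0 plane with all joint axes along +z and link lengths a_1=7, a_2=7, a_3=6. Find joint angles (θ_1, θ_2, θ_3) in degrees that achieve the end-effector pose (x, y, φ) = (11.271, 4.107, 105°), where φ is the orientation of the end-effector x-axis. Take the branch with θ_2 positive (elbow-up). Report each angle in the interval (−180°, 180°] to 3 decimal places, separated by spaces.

-29.998 44.994 90.004

wrist centre = target − a_3·(cos φ, sin φ) = (12.8239, -1.6886)
cos θ_2 = (167.3040−7²−7²)/(2·7·7) = 0.7072; θ_2 = 44.9938° (elbow-up)
β = atan2(-1.6886,12.8239) = -7.5011°; ψ = atan2(4.9492,11.9503) = 22.4969°
θ_1 = β − ψ = -29.9980°
θ_3 = φ − θ_1 − θ_2 = 90.0042° (wrapped to (-180°,180°])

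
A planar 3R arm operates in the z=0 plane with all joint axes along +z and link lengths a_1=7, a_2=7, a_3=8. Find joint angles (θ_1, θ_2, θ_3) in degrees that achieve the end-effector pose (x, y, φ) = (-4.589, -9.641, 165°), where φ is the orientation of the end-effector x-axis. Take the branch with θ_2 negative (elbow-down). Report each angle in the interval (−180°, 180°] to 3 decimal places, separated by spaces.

-45.002 -59.993 -90.005

wrist centre = target − a_3·(cos φ, sin φ) = (3.1384, -11.7116)
cos θ_2 = (147.0101−7²−7²)/(2·7·7) = 0.5001; θ_2 = -59.9932° (elbow-down)
β = atan2(-11.7116,3.1384) = -74.9986°; ψ = atan2(-6.0618,10.5007) = -29.9966°
θ_1 = β − ψ = -45.0020°
θ_3 = φ − θ_1 − θ_2 = -90.0048° (wrapped to (-180°,180°])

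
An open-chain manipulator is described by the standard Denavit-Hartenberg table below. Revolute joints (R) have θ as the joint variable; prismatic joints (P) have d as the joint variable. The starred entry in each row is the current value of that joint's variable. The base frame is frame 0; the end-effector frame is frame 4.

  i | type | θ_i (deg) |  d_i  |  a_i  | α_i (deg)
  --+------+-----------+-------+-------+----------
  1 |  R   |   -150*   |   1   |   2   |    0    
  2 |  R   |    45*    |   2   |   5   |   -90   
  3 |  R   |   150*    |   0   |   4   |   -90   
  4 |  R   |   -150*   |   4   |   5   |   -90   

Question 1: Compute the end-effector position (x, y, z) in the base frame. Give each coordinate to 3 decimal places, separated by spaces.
-0.168 -4.821 6.629

after link 1: o_1 = (-1.7321, -1.0000, 1.0000)
after link 2: o_2 = (-3.0261, -5.8296, 3.0000)
after link 3: o_3 = (-2.1296, -2.4836, 1.0000)
after link 4: o_4 = (-0.1677, -4.8210, 6.6292)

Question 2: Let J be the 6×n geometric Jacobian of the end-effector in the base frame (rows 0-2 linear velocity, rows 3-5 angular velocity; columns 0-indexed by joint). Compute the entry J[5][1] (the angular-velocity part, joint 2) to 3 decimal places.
axis z_1 = (0.0000,0.0000,1.0000); lever o_n−o_1 = (1.5644,-3.8210,5.6292)
cross product → J_v[:, 1] = (3.8210,1.5644,-0.0000)
J_ω[:, 1] = z_1
entry J[5][1] = 1.0000

1.000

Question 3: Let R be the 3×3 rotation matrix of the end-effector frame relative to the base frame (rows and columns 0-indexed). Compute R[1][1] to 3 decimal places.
-0.483

End-effector y-axis (col 1 of R) = (-0.1294,-0.4830,-0.8660)
R[1][1] = -0.4830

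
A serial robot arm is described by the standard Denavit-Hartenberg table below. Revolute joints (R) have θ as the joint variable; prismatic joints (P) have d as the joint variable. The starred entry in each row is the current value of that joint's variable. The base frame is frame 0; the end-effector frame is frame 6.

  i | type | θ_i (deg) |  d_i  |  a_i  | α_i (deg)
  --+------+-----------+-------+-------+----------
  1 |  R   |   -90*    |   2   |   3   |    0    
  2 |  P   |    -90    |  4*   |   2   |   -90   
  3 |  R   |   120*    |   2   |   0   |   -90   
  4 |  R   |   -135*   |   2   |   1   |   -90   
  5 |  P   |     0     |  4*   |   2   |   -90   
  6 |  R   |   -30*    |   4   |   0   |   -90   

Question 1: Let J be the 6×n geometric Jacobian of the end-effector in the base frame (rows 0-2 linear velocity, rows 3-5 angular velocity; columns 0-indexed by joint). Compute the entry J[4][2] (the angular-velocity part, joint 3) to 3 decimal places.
-1.000

axis z_2 = (0.0000,-1.0000,0.0000); lever o_n−o_2 = (-1.3785,-6.9497,-1.6124)
cross product → J_v[:, 2] = (1.6124,0.0000,-1.3785)
J_ω[:, 2] = z_2
entry J[4][2] = -1.0000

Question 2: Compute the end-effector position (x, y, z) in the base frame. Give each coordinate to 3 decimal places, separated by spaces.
-3.378 -9.950 4.388

after link 1: o_1 = (0.0000, -3.0000, 2.0000)
after link 2: o_2 = (-2.0000, -3.0000, 6.0000)
after link 3: o_3 = (-2.0000, -5.0000, 6.0000)
after link 4: o_4 = (-0.6215, -5.7071, 7.6124)
after link 5: o_5 = (0.0856, -9.9497, 6.3876)
after link 6: o_6 = (-3.3785, -9.9497, 4.3876)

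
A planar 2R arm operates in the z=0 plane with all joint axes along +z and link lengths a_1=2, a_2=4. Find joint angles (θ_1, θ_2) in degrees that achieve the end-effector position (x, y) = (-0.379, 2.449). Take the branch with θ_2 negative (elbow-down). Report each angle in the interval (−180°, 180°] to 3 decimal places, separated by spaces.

-134.972 -150.017

cos θ_2 = (6.1412−2²−4²)/(2·2·4) = -0.8662; θ_2 = -150.0168° (elbow-down)
β = atan2(2.4490,-0.3790) = 98.7971°; ψ = atan2(-1.9990,-1.4647) = -126.2309°
θ_1 = β − ψ = 225.0280°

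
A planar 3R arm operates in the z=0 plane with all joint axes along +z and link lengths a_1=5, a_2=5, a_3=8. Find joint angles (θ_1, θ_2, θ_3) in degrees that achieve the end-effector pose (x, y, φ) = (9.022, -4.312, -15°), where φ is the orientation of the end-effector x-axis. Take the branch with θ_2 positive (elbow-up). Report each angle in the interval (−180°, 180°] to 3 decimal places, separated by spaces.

wrist centre = target − a_3·(cos φ, sin φ) = (1.2946, -2.2414)
cos θ_2 = (6.7001−5²−5²)/(2·5·5) = -0.8660; θ_2 = 149.9970° (elbow-up)
β = atan2(-2.2414,1.2946) = -59.9905°; ψ = atan2(2.5002,0.6700) = 74.9985°
θ_1 = β − ψ = -134.9890°
θ_3 = φ − θ_1 − θ_2 = -30.0079° (wrapped to (-180°,180°])

-134.989 149.997 -30.008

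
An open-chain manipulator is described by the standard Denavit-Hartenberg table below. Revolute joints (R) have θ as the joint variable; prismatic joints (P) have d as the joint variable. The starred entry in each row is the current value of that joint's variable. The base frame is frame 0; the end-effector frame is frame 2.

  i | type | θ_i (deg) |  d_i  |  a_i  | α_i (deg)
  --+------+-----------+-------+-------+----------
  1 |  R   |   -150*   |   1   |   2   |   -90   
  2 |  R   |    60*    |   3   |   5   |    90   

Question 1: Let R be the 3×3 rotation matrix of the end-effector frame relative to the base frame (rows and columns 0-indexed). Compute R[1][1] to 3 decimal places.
-0.866

End-effector y-axis (col 1 of R) = (0.5000,-0.8660,0.0000)
R[1][1] = -0.8660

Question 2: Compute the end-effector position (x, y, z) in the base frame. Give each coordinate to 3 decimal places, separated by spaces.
-2.397 -4.848 -3.330

after link 1: o_1 = (-1.7321, -1.0000, 1.0000)
after link 2: o_2 = (-2.3971, -4.8481, -3.3301)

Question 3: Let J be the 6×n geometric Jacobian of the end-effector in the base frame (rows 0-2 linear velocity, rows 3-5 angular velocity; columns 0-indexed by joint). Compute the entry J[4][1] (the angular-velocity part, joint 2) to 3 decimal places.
-0.866

axis z_1 = (0.5000,-0.8660,0.0000); lever o_n−o_1 = (-0.6651,-3.8481,-4.3301)
cross product → J_v[:, 1] = (3.7500,2.1651,-2.5000)
J_ω[:, 1] = z_1
entry J[4][1] = -0.8660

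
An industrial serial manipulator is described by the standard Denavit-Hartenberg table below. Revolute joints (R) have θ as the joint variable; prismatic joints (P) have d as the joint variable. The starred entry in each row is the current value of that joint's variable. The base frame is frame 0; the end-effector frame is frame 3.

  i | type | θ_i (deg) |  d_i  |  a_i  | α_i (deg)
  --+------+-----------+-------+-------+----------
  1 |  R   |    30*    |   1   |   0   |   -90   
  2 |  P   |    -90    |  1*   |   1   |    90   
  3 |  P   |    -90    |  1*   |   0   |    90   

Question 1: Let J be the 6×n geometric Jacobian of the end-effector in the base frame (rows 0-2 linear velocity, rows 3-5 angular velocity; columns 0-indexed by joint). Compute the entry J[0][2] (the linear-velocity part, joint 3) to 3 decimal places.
-0.866

prismatic axis z_2 = (-0.8660,-0.5000,0.0000)
J_v[:, 2] = z_2; J_ω[:, 2] = (0,0,0)
entry J[0][2] = -0.8660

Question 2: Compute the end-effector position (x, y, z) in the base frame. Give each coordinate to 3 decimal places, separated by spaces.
-1.366 0.366 2.000

after link 1: o_1 = (0.0000, 0.0000, 1.0000)
after link 2: o_2 = (-0.5000, 0.8660, 2.0000)
after link 3: o_3 = (-1.3660, 0.3660, 2.0000)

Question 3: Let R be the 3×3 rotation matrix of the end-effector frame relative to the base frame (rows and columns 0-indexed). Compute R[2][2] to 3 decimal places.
End-effector z-axis (col 2 of R) = (-0.0000,-0.0000,-1.0000)
R[2][2] = -1.0000

-1.000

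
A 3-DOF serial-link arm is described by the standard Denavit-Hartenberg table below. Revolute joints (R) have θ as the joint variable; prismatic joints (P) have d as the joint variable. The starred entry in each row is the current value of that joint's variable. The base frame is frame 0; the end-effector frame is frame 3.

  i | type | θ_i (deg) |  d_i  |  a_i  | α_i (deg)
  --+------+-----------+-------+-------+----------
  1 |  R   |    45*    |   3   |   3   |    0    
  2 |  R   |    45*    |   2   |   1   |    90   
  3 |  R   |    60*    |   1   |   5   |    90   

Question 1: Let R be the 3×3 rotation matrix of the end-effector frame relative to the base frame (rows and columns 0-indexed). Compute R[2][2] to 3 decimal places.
End-effector z-axis (col 2 of R) = (0.0000,0.8660,-0.5000)
R[2][2] = -0.5000

-0.500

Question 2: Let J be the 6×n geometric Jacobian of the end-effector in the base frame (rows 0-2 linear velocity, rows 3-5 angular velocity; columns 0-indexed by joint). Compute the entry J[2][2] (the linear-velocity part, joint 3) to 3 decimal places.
2.500

axis z_2 = (1.0000,-0.0000,0.0000); lever o_n−o_2 = (1.0000,2.5000,4.3301)
cross product → J_v[:, 2] = (-0.0000,-4.3301,2.5000)
J_ω[:, 2] = z_2
entry J[2][2] = 2.5000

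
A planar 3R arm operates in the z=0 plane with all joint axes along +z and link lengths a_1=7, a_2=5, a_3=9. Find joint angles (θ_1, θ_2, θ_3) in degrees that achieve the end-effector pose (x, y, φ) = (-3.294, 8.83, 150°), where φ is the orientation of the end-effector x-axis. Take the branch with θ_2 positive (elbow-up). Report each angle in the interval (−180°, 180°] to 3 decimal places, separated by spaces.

wrist centre = target − a_3·(cos φ, sin φ) = (4.5002, 4.3300)
cos θ_2 = (39.0010−7²−5²)/(2·7·5) = -0.5000; θ_2 = 119.9991° (elbow-up)
β = atan2(4.3300,4.5002) = 43.8956°; ψ = atan2(4.3302,4.5001) = 43.8977°
θ_1 = β − ψ = -0.0021°
θ_3 = φ − θ_1 − θ_2 = 30.0030° (wrapped to (-180°,180°])

-0.002 119.999 30.003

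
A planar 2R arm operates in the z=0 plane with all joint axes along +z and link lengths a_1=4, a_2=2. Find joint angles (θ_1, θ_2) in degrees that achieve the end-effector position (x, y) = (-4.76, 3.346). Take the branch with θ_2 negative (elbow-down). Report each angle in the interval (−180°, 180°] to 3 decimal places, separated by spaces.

cos θ_2 = (33.8533−4²−2²)/(2·4·2) = 0.8658; θ_2 = -30.0221° (elbow-down)
β = atan2(3.3460,-4.7600) = 144.8950°; ψ = atan2(-1.0007,5.7317) = -9.9032°
θ_1 = β − ψ = 154.7983°

154.798 -30.022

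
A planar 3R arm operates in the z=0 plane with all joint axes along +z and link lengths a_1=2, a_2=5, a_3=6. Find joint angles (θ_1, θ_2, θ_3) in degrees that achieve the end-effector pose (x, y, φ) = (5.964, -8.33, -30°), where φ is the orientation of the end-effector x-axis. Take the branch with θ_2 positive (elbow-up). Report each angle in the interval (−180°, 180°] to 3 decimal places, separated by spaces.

-150.005 90.004 30.000

wrist centre = target − a_3·(cos φ, sin φ) = (0.7678, -5.3300)
cos θ_2 = (28.9985−2²−5²)/(2·2·5) = -0.0001; θ_2 = 90.0043° (elbow-up)
β = atan2(-5.3300,0.7678) = -81.8023°; ψ = atan2(5.0000,1.9996) = 68.2023°
θ_1 = β − ψ = -150.0046°
θ_3 = φ − θ_1 − θ_2 = 30.0003° (wrapped to (-180°,180°])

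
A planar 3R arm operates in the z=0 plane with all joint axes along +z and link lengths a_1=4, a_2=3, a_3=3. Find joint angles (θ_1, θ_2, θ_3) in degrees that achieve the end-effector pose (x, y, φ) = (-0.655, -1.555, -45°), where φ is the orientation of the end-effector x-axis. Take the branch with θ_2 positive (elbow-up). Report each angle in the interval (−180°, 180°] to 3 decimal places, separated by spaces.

119.999 135.003 59.998

wrist centre = target − a_3·(cos φ, sin φ) = (-2.7763, 0.5663)
cos θ_2 = (8.0287−4²−3²)/(2·4·3) = -0.7071; θ_2 = 135.0026° (elbow-up)
β = atan2(0.5663,-2.7763) = 168.4708°; ψ = atan2(2.1212,1.8786) = 48.4715°
θ_1 = β − ψ = 119.9994°
θ_3 = φ − θ_1 − θ_2 = 59.9981° (wrapped to (-180°,180°])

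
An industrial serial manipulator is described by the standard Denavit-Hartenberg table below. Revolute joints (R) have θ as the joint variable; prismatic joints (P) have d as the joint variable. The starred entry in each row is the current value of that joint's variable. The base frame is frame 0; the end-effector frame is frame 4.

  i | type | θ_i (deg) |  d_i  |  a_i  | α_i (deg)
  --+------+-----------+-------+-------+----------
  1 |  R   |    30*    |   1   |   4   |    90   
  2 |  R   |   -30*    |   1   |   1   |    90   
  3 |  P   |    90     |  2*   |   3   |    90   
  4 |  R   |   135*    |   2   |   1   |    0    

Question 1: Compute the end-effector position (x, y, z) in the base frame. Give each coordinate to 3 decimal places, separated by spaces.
6.188 -0.229 -2.844

after link 1: o_1 = (3.4641, 2.0000, 1.0000)
after link 2: o_2 = (4.7141, 1.5670, 0.5000)
after link 3: o_3 = (5.3481, -1.5311, -1.2321)
after link 4: o_4 = (6.1883, -0.2295, -2.8444)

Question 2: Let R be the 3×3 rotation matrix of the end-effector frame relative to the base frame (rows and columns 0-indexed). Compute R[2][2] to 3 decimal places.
End-effector z-axis (col 2 of R) = (0.7500,0.4330,-0.5000)
R[2][2] = -0.5000

-0.500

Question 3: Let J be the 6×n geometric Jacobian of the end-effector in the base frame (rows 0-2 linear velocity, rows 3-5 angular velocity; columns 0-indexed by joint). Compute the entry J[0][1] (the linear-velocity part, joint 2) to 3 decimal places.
axis z_1 = (0.5000,-0.8660,0.0000); lever o_n−o_1 = (2.7242,-2.2295,-3.8444)
cross product → J_v[:, 1] = (3.3294,1.9222,1.2445)
J_ω[:, 1] = z_1
entry J[0][1] = 3.3294

3.329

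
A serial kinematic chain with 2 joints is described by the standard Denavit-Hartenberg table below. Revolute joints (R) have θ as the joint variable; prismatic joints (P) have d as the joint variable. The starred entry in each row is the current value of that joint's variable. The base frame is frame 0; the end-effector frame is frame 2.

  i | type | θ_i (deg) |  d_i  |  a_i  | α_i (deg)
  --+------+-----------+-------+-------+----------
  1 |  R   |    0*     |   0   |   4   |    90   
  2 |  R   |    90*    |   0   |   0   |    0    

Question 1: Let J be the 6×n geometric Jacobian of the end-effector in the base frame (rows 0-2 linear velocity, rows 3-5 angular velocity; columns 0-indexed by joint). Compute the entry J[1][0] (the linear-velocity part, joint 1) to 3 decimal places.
4.000

axis z_0 = ẑ; lever o_n−o_0 = (4.0000,0.0000,0.0000)
cross product → J_v[:, 0] = (0.0000,4.0000,0.0000)
J_ω[:, 0] = z_0
entry J[1][0] = 4.0000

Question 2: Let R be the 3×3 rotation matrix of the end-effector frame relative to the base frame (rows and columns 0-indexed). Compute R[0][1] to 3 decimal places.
End-effector y-axis (col 1 of R) = (-1.0000,0.0000,0.0000)
R[0][1] = -1.0000

-1.000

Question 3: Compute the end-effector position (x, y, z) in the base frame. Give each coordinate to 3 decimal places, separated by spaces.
4.000 0.000 0.000

after link 1: o_1 = (4.0000, 0.0000, 0.0000)
after link 2: o_2 = (4.0000, 0.0000, 0.0000)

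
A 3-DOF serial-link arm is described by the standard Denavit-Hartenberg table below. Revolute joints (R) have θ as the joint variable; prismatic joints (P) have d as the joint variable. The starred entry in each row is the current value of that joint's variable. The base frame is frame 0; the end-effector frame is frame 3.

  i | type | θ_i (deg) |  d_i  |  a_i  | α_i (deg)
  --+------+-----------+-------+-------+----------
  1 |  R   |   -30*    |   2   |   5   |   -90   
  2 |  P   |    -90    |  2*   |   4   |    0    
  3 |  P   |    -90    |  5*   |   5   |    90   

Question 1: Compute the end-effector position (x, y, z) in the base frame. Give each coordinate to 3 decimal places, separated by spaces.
3.500 6.062 6.000

after link 1: o_1 = (4.3301, -2.5000, 2.0000)
after link 2: o_2 = (5.3301, -0.7679, 6.0000)
after link 3: o_3 = (3.5000, 6.0622, 6.0000)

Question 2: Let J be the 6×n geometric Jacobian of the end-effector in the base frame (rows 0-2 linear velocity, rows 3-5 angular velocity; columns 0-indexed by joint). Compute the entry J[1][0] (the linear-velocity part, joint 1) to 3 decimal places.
axis z_0 = ẑ; lever o_n−o_0 = (3.5000,6.0622,6.0000)
cross product → J_v[:, 0] = (-6.0622,3.5000,0.0000)
J_ω[:, 0] = z_0
entry J[1][0] = 3.5000

3.500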